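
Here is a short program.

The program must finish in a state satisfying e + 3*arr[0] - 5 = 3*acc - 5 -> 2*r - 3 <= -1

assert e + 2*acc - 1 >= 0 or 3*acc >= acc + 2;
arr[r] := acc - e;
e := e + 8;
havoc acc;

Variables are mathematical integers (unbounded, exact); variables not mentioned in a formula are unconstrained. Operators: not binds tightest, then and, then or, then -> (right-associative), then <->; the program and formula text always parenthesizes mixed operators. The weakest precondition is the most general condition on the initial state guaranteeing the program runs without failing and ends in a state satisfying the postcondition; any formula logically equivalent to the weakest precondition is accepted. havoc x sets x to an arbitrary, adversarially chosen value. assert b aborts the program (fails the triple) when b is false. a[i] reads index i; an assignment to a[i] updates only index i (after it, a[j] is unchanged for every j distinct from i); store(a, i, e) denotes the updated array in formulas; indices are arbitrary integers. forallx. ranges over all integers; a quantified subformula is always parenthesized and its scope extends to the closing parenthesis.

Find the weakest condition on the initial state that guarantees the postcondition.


Working backward. After the program, the postcondition e + 3*arr[0] - 5 = 3*acc - 5 -> 2*r - 3 <= -1 must hold; in canonical form it is 3*arr[0] + e = 3*acc -> 2*r <= 2.
Before havoc acc: forall acc_1. (3*arr[0] + e = 3*acc_1 -> 2*r <= 2)
Before e := e + 8: forall acc_1. (3*arr[0] + e = 3*acc_1 - 8 -> 2*r <= 2)
Before arr[r] := acc - e: forall acc_1. (3*store(arr, r, acc - e)[0] + e = 3*acc_1 - 8 -> 2*r <= 2)
Before assert e + 2*acc - 1 >= 0 or 3*acc >= acc + 2: (2*acc + e >= 1 or 2*acc >= 2) and (forall acc_1. (3*store(arr, r, acc - e)[0] + e = 3*acc_1 - 8 -> 2*r <= 2))
Answer: WP = (2*acc + e >= 1 or 2*acc >= 2) and (forall acc_1. (3*store(arr, r, acc - e)[0] + e = 3*acc_1 - 8 -> 2*r <= 2))


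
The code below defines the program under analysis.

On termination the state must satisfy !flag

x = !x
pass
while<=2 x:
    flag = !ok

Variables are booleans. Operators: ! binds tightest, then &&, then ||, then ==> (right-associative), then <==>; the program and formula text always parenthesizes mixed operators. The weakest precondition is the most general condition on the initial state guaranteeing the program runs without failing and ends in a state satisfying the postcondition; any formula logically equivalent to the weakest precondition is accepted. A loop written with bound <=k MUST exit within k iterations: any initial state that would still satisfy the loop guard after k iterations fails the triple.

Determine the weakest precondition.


Working backward. After the program, !flag must hold.
Before the loop (bound <=2), unroll the exhaustion recursion (WP_0 = exit-now case; WP_j = one more guarded iteration, up to j = 2):
  WP_0: (!x) && (!flag)
  WP_1: (x ==> ((!x) && ok)) && ((!x) ==> (!flag))
  WP_2: (x ==> ((x ==> ((!x) && ok)) && ((!x) ==> ok))) && ((!x) ==> (!flag))
So before the loop: (x ==> ((x ==> ((!x) && ok)) && ((!x) ==> ok))) && ((!x) ==> (!flag))
Before skip: (x ==> ((x ==> ((!x) && ok)) && ((!x) ==> ok))) && ((!x) ==> (!flag))
Before x := !x: ((!x) ==> (((!x) ==> (x && ok)) && (x ==> ok))) && (x ==> (!flag))
Answer: WP = ((!x) ==> (((!x) ==> (x && ok)) && (x ==> ok))) && (x ==> (!flag))


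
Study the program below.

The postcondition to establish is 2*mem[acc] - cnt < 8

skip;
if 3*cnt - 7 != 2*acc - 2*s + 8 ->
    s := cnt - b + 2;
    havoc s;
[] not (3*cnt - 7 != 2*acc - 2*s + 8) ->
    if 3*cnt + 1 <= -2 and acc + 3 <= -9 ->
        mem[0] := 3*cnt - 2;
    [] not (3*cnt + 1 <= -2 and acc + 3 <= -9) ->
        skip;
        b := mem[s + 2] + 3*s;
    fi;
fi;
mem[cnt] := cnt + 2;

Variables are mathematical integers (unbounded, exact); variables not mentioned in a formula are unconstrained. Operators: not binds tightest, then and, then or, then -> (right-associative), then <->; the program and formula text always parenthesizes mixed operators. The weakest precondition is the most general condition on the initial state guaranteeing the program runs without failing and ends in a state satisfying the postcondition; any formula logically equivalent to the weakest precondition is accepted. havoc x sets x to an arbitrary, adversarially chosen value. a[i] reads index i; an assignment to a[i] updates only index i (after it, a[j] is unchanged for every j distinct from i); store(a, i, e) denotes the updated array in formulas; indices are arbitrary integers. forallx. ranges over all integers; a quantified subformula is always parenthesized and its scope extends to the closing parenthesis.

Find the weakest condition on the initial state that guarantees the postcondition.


Working backward. After the program, the postcondition 2*mem[acc] - cnt < 8 must hold; in canonical form it is 2*mem[acc] < cnt + 8.
Before mem[cnt] := cnt + 2: 2*store(mem, cnt, cnt + 2)[acc] < cnt + 8
Then branch requires 2*store(mem, cnt, cnt + 2)[acc] < cnt + 8; else branch requires ((3*cnt <= -3 and acc <= -12) -> 2*store(store(mem, 0, 3*cnt - 2), cnt, cnt + 2)[acc] < cnt + 8) and ((not (3*cnt <= -3 and acc <= -12)) -> 2*store(mem, cnt, cnt + 2)[acc] < cnt + 8).
Before the if: (3*cnt + 2*s != 2*acc + 15 -> 2*store(mem, cnt, cnt + 2)[acc] < cnt + 8) and ((not (3*cnt + 2*s != 2*acc + 15)) -> (((3*cnt <= -3 and acc <= -12) -> 2*store(store(mem, 0, 3*cnt - 2), cnt, cnt + 2)[acc] < cnt + 8) and ((not (3*cnt <= -3 and acc <= -12)) -> 2*store(mem, cnt, cnt + 2)[acc] < cnt + 8)))
Before skip: (3*cnt + 2*s != 2*acc + 15 -> 2*store(mem, cnt, cnt + 2)[acc] < cnt + 8) and ((not (3*cnt + 2*s != 2*acc + 15)) -> (((3*cnt <= -3 and acc <= -12) -> 2*store(store(mem, 0, 3*cnt - 2), cnt, cnt + 2)[acc] < cnt + 8) and ((not (3*cnt <= -3 and acc <= -12)) -> 2*store(mem, cnt, cnt + 2)[acc] < cnt + 8)))
Answer: WP = (3*cnt + 2*s != 2*acc + 15 -> 2*store(mem, cnt, cnt + 2)[acc] < cnt + 8) and ((not (3*cnt + 2*s != 2*acc + 15)) -> (((3*cnt <= -3 and acc <= -12) -> 2*store(store(mem, 0, 3*cnt - 2), cnt, cnt + 2)[acc] < cnt + 8) and ((not (3*cnt <= -3 and acc <= -12)) -> 2*store(mem, cnt, cnt + 2)[acc] < cnt + 8)))


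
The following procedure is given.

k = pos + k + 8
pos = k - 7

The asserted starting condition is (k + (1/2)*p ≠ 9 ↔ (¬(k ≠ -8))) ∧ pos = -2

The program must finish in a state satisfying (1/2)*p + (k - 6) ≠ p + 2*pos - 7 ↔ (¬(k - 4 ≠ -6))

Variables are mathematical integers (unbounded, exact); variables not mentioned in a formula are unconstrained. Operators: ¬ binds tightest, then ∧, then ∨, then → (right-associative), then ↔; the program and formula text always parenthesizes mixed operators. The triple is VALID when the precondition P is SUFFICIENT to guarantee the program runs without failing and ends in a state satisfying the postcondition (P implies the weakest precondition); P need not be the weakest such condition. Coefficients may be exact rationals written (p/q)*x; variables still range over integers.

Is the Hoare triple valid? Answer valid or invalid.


Working backward. After the program, the postcondition (1/2)*p + (k - 6) ≠ p + 2*pos - 7 ↔ (¬(k - 4 ≠ -6)) must hold; in canonical form it is k ≠ (1/2)*p + 2*pos - 1 ↔ (¬(k ≠ -2)).
Before pos := k - 7: k + (1/2)*p ≠ 15 ↔ (¬(k ≠ -2))
Before k := pos + k + 8: k + (1/2)*p + pos ≠ 7 ↔ (¬(k + pos ≠ -10))
The weakest precondition is k + (1/2)*p + pos ≠ 7 ↔ (¬(k + pos ≠ -10)).
Check whether (k + (1/2)*p ≠ 9 ↔ (¬(k ≠ -8))) ∧ pos = -2 implies it.
Every state satisfying the precondition satisfies the weakest precondition: the implication holds.
Answer: valid


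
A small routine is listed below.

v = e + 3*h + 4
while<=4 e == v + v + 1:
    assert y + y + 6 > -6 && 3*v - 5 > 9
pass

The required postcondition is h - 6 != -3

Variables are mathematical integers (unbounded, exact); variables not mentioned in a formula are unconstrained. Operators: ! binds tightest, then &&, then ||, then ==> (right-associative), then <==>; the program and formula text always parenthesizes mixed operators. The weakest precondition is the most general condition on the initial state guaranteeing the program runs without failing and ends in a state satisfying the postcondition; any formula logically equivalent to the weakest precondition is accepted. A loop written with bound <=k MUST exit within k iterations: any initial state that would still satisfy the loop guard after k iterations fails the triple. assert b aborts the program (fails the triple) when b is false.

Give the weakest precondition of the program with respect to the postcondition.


Working backward. After the program, the postcondition h - 6 != -3 must hold; in canonical form it is h != 3.
Before skip: h != 3
Before the loop (bound <=4), unroll the exhaustion recursion (WP_0 = exit-now case; WP_j = one more guarded iteration, up to j = 4):
  WP_0: (!(e == 2*v + 1)) && h != 3
  WP_1: (e == 2*v + 1 ==> (2*y > -12 && 3*v > 14 && (!(e == 2*v + 1)) && h != 3)) && ((!(e == 2*v + 1)) ==> h != 3)
  WP_2: (e == 2*v + 1 ==> (2*y > -12 && 3*v > 14 && (e == 2*v + 1 ==> (2*y > -12 && 3*v > 14 && (!(e == 2*v + 1)) && h != 3)) && ((!(e == 2*v + 1)) ==> h != 3))) && ((!(e == 2*v + 1)) ==> h != 3)
  WP_3: (e == 2*v + 1 ==> (2*y > -12 && 3*v > 14 && (e == 2*v + 1 ==> (2*y > -12 && 3*v > 14 && (e == 2*v + 1 ==> (2*y > -12 && 3*v > 14 && (!(e == 2*v + 1)) && h != 3)) && ((!(e == 2*v + 1)) ==> h != 3))) && ((!(e == 2*v + 1)) ==> h != 3))) && ((!(e == 2*v + 1)) ==> h != 3)
  WP_4: (e == 2*v + 1 ==> (2*y > -12 && 3*v > 14 && (e == 2*v + 1 ==> (2*y > -12 && 3*v > 14 && (e == 2*v + 1 ==> (2*y > -12 && 3*v > 14 && (e == 2*v + 1 ==> (2*y > -12 && 3*v > 14 && (!(e == 2*v + 1)) && h != 3)) && ((!(e == 2*v + 1)) ==> h != 3))) && ((!(e == 2*v + 1)) ==> h != 3))) && ((!(e == 2*v + 1)) ==> h != 3))) && ((!(e == 2*v + 1)) ==> h != 3)
So before the loop: (e == 2*v + 1 ==> (2*y > -12 && 3*v > 14 && (e == 2*v + 1 ==> (2*y > -12 && 3*v > 14 && (e == 2*v + 1 ==> (2*y > -12 && 3*v > 14 && (e == 2*v + 1 ==> (2*y > -12 && 3*v > 14 && (!(e == 2*v + 1)) && h != 3)) && ((!(e == 2*v + 1)) ==> h != 3))) && ((!(e == 2*v + 1)) ==> h != 3))) && ((!(e == 2*v + 1)) ==> h != 3))) && ((!(e == 2*v + 1)) ==> h != 3)
Before v := e + 3*h + 4: (e + 6*h == -9 ==> (2*y > -12 && 3*e + 9*h > 2 && (e + 6*h == -9 ==> (2*y > -12 && 3*e + 9*h > 2 && (e + 6*h == -9 ==> (2*y > -12 && 3*e + 9*h > 2 && (e + 6*h == -9 ==> (2*y > -12 && 3*e + 9*h > 2 && (!(e + 6*h == -9)) && h != 3)) && ((!(e + 6*h == -9)) ==> h != 3))) && ((!(e + 6*h == -9)) ==> h != 3))) && ((!(e + 6*h == -9)) ==> h != 3))) && ((!(e + 6*h == -9)) ==> h != 3)
Answer: WP = (e + 6*h == -9 ==> (2*y > -12 && 3*e + 9*h > 2 && (e + 6*h == -9 ==> (2*y > -12 && 3*e + 9*h > 2 && (e + 6*h == -9 ==> (2*y > -12 && 3*e + 9*h > 2 && (e + 6*h == -9 ==> (2*y > -12 && 3*e + 9*h > 2 && (!(e + 6*h == -9)) && h != 3)) && ((!(e + 6*h == -9)) ==> h != 3))) && ((!(e + 6*h == -9)) ==> h != 3))) && ((!(e + 6*h == -9)) ==> h != 3))) && ((!(e + 6*h == -9)) ==> h != 3)


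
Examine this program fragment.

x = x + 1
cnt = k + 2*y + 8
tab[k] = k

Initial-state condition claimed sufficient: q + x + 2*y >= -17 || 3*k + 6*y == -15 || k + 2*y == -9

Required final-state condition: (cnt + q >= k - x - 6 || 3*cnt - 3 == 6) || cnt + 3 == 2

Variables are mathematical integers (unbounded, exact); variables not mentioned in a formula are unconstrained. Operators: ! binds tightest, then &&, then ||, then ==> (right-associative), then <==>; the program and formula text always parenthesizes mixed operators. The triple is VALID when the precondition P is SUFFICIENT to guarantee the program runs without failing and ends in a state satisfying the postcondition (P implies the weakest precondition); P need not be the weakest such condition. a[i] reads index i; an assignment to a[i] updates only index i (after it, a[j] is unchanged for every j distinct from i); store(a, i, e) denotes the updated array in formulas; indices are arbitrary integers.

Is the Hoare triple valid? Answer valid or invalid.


Working backward. After the program, the postcondition (cnt + q >= k - x - 6 || 3*cnt - 3 == 6) || cnt + 3 == 2 must hold; in canonical form it is cnt + q + x >= k - 6 || 3*cnt == 9 || cnt == -1.
Before tab[k] := k: cnt + q + x >= k - 6 || 3*cnt == 9 || cnt == -1
Before cnt := k + 2*y + 8: q + x + 2*y >= -14 || 3*k + 6*y == -15 || k + 2*y == -9
Before x := x + 1: q + x + 2*y >= -15 || 3*k + 6*y == -15 || k + 2*y == -9
The weakest precondition is q + x + 2*y >= -15 || 3*k + 6*y == -15 || k + 2*y == -9.
Check whether q + x + 2*y >= -17 || 3*k + 6*y == -15 || k + 2*y == -9 implies it.
Countermodel: at the initial state k = -10, q = -16, x = 0, y = 0, the precondition holds but the weakest precondition fails.
Answer: invalid


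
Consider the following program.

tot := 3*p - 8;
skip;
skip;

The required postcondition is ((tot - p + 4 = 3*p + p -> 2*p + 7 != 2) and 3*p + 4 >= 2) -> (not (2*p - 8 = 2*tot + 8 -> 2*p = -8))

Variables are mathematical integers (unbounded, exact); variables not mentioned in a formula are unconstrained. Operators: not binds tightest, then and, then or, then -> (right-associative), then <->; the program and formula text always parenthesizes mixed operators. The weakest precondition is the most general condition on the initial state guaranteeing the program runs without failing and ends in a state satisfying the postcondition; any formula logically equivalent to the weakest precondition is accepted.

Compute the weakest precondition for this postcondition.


Working backward. After the program, the postcondition ((tot - p + 4 = 3*p + p -> 2*p + 7 != 2) and 3*p + 4 >= 2) -> (not (2*p - 8 = 2*tot + 8 -> 2*p = -8)) must hold; in canonical form it is ((tot = 5*p - 4 -> 2*p != -5) and 3*p >= -2) -> (not (2*p = 2*tot + 16 -> 2*p = -8)).
Before skip: ((tot = 5*p - 4 -> 2*p != -5) and 3*p >= -2) -> (not (2*p = 2*tot + 16 -> 2*p = -8))
Before skip: ((tot = 5*p - 4 -> 2*p != -5) and 3*p >= -2) -> (not (2*p = 2*tot + 16 -> 2*p = -8))
Before tot := 3*p - 8: ((2*p = -4 -> 2*p != -5) and 3*p >= -2) -> (not (4*p = 0 -> 2*p = -8))
Answer: WP = ((2*p = -4 -> 2*p != -5) and 3*p >= -2) -> (not (4*p = 0 -> 2*p = -8))


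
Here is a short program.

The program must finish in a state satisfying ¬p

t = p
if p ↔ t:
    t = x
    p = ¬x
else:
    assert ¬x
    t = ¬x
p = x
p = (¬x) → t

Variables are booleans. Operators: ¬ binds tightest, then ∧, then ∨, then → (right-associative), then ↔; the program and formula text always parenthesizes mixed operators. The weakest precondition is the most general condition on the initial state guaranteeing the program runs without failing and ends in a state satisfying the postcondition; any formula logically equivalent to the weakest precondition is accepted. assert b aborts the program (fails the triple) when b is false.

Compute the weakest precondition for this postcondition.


Working backward. After the program, ¬p must hold.
Before p := (¬x) → t: ¬((¬x) → t)
Before p := x: ¬((¬x) → t)
Then branch requires ¬((¬x) → x); else branch requires false.
Before the if: ((p ↔ t) → (¬((¬x) → x))) ∧ (p ↔ t)
Before t := p: ¬((¬x) → x)
Answer: WP = ¬((¬x) → x)


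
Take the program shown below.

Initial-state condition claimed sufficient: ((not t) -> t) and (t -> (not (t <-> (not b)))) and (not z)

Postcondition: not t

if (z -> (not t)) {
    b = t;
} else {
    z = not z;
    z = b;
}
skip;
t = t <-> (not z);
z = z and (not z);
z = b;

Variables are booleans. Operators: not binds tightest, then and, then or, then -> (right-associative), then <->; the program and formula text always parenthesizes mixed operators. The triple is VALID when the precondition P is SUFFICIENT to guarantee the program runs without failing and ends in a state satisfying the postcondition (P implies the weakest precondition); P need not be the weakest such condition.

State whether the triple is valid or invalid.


Working backward. After the program, not t must hold.
Before z := b: not t
Before z := z and (not z): not t
Before t := t <-> (not z): not (t <-> (not z))
Before skip: not (t <-> (not z))
Then branch requires not (t <-> (not z)); else branch requires not (t <-> (not b)).
Before the if: ((z -> (not t)) -> (not (t <-> (not z)))) and ((not (z -> (not t))) -> (not (t <-> (not b))))
The weakest precondition is ((z -> (not t)) -> (not (t <-> (not z)))) and ((not (z -> (not t))) -> (not (t <-> (not b)))).
Check whether ((not t) -> t) and (t -> (not (t <-> (not b)))) and (not z) implies it.
Countermodel: at the initial state b = true, t = true, z = false, the precondition holds but the weakest precondition fails.
Answer: invalid


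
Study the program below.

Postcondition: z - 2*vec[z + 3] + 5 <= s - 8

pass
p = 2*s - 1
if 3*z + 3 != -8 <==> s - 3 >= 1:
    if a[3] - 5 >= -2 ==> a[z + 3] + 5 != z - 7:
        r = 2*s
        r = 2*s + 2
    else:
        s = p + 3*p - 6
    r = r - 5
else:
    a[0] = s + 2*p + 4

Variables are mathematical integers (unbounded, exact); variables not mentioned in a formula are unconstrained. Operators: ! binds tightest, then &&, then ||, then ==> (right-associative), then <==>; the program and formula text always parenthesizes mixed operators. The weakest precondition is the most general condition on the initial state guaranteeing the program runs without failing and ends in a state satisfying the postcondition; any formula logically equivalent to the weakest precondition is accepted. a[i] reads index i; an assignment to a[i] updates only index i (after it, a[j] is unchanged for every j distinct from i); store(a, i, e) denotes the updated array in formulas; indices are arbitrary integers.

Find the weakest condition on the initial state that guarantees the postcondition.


Working backward. After the program, the postcondition z - 2*vec[z + 3] + 5 <= s - 8 must hold; in canonical form it is z <= 2*vec[z + 3] + s - 13.
Then branch requires ((a[3] >= 3 ==> a[z + 3] != z - 12) ==> z <= 2*vec[z + 3] + s - 13) && ((!(a[3] >= 3 ==> a[z + 3] != z - 12)) ==> z <= 2*vec[z + 3] + 4*p - 19); else branch requires z <= 2*vec[z + 3] + s - 13.
Before the if: ((3*z != -11 <==> s >= 4) ==> (((a[3] >= 3 ==> a[z + 3] != z - 12) ==> z <= 2*vec[z + 3] + s - 13) && ((!(a[3] >= 3 ==> a[z + 3] != z - 12)) ==> z <= 2*vec[z + 3] + 4*p - 19))) && ((!(3*z != -11 <==> s >= 4)) ==> z <= 2*vec[z + 3] + s - 13)
Before p := 2*s - 1: ((3*z != -11 <==> s >= 4) ==> (((a[3] >= 3 ==> a[z + 3] != z - 12) ==> z <= 2*vec[z + 3] + s - 13) && ((!(a[3] >= 3 ==> a[z + 3] != z - 12)) ==> z <= 2*vec[z + 3] + 8*s - 23))) && ((!(3*z != -11 <==> s >= 4)) ==> z <= 2*vec[z + 3] + s - 13)
Before skip: ((3*z != -11 <==> s >= 4) ==> (((a[3] >= 3 ==> a[z + 3] != z - 12) ==> z <= 2*vec[z + 3] + s - 13) && ((!(a[3] >= 3 ==> a[z + 3] != z - 12)) ==> z <= 2*vec[z + 3] + 8*s - 23))) && ((!(3*z != -11 <==> s >= 4)) ==> z <= 2*vec[z + 3] + s - 13)
Answer: WP = ((3*z != -11 <==> s >= 4) ==> (((a[3] >= 3 ==> a[z + 3] != z - 12) ==> z <= 2*vec[z + 3] + s - 13) && ((!(a[3] >= 3 ==> a[z + 3] != z - 12)) ==> z <= 2*vec[z + 3] + 8*s - 23))) && ((!(3*z != -11 <==> s >= 4)) ==> z <= 2*vec[z + 3] + s - 13)


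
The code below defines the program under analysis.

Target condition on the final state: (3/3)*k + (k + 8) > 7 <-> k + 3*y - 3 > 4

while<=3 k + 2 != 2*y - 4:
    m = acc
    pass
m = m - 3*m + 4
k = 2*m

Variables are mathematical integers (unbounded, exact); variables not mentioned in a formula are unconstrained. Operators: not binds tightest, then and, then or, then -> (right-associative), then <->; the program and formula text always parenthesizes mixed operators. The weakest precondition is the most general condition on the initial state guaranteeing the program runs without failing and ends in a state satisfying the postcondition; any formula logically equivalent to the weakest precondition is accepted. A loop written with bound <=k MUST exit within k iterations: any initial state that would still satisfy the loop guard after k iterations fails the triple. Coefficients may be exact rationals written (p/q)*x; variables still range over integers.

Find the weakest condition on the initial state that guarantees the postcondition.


Working backward. After the program, the postcondition (3/3)*k + (k + 8) > 7 <-> k + 3*y - 3 > 4 must hold; in canonical form it is 2*k > -1 <-> k + 3*y > 7.
Before k := 2*m: 4*m > -1 <-> 2*m + 3*y > 7
Before m := m - 3*m + 4: 8*m < 17 <-> 3*y > 4*m - 1
Before the loop (bound <=3), unroll the exhaustion recursion (WP_0 = exit-now case; WP_j = one more guarded iteration, up to j = 3):
  WP_0: (not (k != 2*y - 6)) and (8*m < 17 <-> 3*y > 4*m - 1)
  WP_1: (k != 2*y - 6 -> ((not (k != 2*y - 6)) and (8*acc < 17 <-> 3*y > 4*acc - 1))) and ((not (k != 2*y - 6)) -> (8*m < 17 <-> 3*y > 4*m - 1))
  WP_2: (k != 2*y - 6 -> ((k != 2*y - 6 -> ((not (k != 2*y - 6)) and (8*acc < 17 <-> 3*y > 4*acc - 1))) and ((not (k != 2*y - 6)) -> (8*acc < 17 <-> 3*y > 4*acc - 1)))) and ((not (k != 2*y - 6)) -> (8*m < 17 <-> 3*y > 4*m - 1))
  WP_3: (k != 2*y - 6 -> ((k != 2*y - 6 -> ((k != 2*y - 6 -> ((not (k != 2*y - 6)) and (8*acc < 17 <-> 3*y > 4*acc - 1))) and ((not (k != 2*y - 6)) -> (8*acc < 17 <-> 3*y > 4*acc - 1)))) and ((not (k != 2*y - 6)) -> (8*acc < 17 <-> 3*y > 4*acc - 1)))) and ((not (k != 2*y - 6)) -> (8*m < 17 <-> 3*y > 4*m - 1))
So before the loop: (k != 2*y - 6 -> ((k != 2*y - 6 -> ((k != 2*y - 6 -> ((not (k != 2*y - 6)) and (8*acc < 17 <-> 3*y > 4*acc - 1))) and ((not (k != 2*y - 6)) -> (8*acc < 17 <-> 3*y > 4*acc - 1)))) and ((not (k != 2*y - 6)) -> (8*acc < 17 <-> 3*y > 4*acc - 1)))) and ((not (k != 2*y - 6)) -> (8*m < 17 <-> 3*y > 4*m - 1))
Answer: WP = (k != 2*y - 6 -> ((k != 2*y - 6 -> ((k != 2*y - 6 -> ((not (k != 2*y - 6)) and (8*acc < 17 <-> 3*y > 4*acc - 1))) and ((not (k != 2*y - 6)) -> (8*acc < 17 <-> 3*y > 4*acc - 1)))) and ((not (k != 2*y - 6)) -> (8*acc < 17 <-> 3*y > 4*acc - 1)))) and ((not (k != 2*y - 6)) -> (8*m < 17 <-> 3*y > 4*m - 1))


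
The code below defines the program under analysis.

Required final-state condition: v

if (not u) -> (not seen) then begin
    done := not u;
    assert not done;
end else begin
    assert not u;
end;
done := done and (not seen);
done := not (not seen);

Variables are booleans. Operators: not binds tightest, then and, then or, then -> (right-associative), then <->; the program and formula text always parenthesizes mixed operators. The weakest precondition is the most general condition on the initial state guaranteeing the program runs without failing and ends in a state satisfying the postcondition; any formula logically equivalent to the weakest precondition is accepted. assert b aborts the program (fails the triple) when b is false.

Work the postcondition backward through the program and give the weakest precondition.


Working backward. After the program, v must hold.
Before done := not (not seen): v
Before done := done and (not seen): v
Then branch requires u and v; else branch requires (not u) and v.
Before the if: (((not u) -> (not seen)) -> (u and v)) and ((not ((not u) -> (not seen))) -> ((not u) and v))
Answer: WP = (((not u) -> (not seen)) -> (u and v)) and ((not ((not u) -> (not seen))) -> ((not u) and v))


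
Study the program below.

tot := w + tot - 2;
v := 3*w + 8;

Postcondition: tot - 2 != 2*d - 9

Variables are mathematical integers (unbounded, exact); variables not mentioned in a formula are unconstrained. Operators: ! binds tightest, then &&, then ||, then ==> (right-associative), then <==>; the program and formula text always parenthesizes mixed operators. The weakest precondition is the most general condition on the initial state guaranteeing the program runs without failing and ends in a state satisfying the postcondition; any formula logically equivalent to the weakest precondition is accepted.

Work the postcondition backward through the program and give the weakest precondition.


Working backward. After the program, the postcondition tot - 2 != 2*d - 9 must hold; in canonical form it is tot != 2*d - 7.
Before v := 3*w + 8: tot != 2*d - 7
Before tot := w + tot - 2: tot + w != 2*d - 5
Answer: WP = tot + w != 2*d - 5


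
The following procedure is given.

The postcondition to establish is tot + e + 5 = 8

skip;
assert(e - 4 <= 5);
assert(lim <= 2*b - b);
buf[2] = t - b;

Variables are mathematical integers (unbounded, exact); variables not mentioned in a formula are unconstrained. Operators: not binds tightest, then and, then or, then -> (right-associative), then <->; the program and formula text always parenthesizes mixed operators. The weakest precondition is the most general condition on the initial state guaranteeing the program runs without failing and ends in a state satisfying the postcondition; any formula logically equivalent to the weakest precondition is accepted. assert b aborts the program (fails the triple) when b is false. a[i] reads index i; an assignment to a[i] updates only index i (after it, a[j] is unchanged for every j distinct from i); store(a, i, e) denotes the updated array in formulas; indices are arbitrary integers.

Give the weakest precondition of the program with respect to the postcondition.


Working backward. After the program, the postcondition tot + e + 5 = 8 must hold; in canonical form it is e + tot = 3.
Before buf[2] := t - b: e + tot = 3
Before assert lim <= 2*b - b: lim <= b and e + tot = 3
Before assert e - 4 <= 5: e <= 9 and lim <= b and e + tot = 3
Before skip: e <= 9 and lim <= b and e + tot = 3
Answer: WP = e <= 9 and lim <= b and e + tot = 3


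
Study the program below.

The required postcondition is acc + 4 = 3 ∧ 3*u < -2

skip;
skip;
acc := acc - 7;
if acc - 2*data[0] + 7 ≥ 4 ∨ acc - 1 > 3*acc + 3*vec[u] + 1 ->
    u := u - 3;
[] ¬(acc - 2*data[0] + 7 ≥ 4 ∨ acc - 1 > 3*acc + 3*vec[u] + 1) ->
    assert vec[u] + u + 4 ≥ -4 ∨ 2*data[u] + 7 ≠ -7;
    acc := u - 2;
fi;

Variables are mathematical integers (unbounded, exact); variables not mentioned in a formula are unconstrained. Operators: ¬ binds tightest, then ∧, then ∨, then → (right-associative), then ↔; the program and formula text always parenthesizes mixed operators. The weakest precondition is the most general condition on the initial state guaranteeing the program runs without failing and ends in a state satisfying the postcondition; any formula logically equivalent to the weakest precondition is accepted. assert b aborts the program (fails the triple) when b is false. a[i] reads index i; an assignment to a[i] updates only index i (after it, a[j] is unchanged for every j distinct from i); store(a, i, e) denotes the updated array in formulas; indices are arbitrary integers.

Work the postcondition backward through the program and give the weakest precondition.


Working backward. After the program, the postcondition acc + 4 = 3 ∧ 3*u < -2 must hold; in canonical form it is acc = -1 ∧ 3*u < -2.
Then branch requires acc = -1 ∧ 3*u < 7; else branch requires (vec[u] + u ≥ -8 ∨ 2*data[u] ≠ -14) ∧ u = 1 ∧ 3*u < -2.
Before the if: ((acc ≥ 2*data[0] - 3 ∨ 3*vec[u] + 2*acc < -2) → (acc = -1 ∧ 3*u < 7)) ∧ ((¬(acc ≥ 2*data[0] - 3 ∨ 3*vec[u] + 2*acc < -2)) → ((vec[u] + u ≥ -8 ∨ 2*data[u] ≠ -14) ∧ u = 1 ∧ 3*u < -2))
Before acc := acc - 7: ((acc ≥ 2*data[0] + 4 ∨ 3*vec[u] + 2*acc < 12) → (acc = 6 ∧ 3*u < 7)) ∧ ((¬(acc ≥ 2*data[0] + 4 ∨ 3*vec[u] + 2*acc < 12)) → ((vec[u] + u ≥ -8 ∨ 2*data[u] ≠ -14) ∧ u = 1 ∧ 3*u < -2))
Before skip: ((acc ≥ 2*data[0] + 4 ∨ 3*vec[u] + 2*acc < 12) → (acc = 6 ∧ 3*u < 7)) ∧ ((¬(acc ≥ 2*data[0] + 4 ∨ 3*vec[u] + 2*acc < 12)) → ((vec[u] + u ≥ -8 ∨ 2*data[u] ≠ -14) ∧ u = 1 ∧ 3*u < -2))
Before skip: ((acc ≥ 2*data[0] + 4 ∨ 3*vec[u] + 2*acc < 12) → (acc = 6 ∧ 3*u < 7)) ∧ ((¬(acc ≥ 2*data[0] + 4 ∨ 3*vec[u] + 2*acc < 12)) → ((vec[u] + u ≥ -8 ∨ 2*data[u] ≠ -14) ∧ u = 1 ∧ 3*u < -2))
Answer: WP = ((acc ≥ 2*data[0] + 4 ∨ 3*vec[u] + 2*acc < 12) → (acc = 6 ∧ 3*u < 7)) ∧ ((¬(acc ≥ 2*data[0] + 4 ∨ 3*vec[u] + 2*acc < 12)) → ((vec[u] + u ≥ -8 ∨ 2*data[u] ≠ -14) ∧ u = 1 ∧ 3*u < -2))


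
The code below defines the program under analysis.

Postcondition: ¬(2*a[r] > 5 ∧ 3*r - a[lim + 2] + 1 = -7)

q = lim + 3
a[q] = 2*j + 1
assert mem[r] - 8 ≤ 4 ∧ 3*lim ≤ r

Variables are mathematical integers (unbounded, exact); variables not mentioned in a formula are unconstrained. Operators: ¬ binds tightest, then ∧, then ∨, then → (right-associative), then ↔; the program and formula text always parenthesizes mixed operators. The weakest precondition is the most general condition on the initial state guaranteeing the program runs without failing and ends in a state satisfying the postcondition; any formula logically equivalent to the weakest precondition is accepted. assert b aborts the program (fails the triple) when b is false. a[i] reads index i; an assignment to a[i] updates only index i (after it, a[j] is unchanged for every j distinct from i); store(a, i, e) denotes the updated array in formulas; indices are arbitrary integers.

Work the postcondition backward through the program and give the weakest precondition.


Working backward. After the program, the postcondition ¬(2*a[r] > 5 ∧ 3*r - a[lim + 2] + 1 = -7) must hold; in canonical form it is ¬(2*a[r] > 5 ∧ 3*r = a[lim + 2] - 8).
Before assert mem[r] - 8 ≤ 4 ∧ 3*lim ≤ r: mem[r] ≤ 12 ∧ 3*lim ≤ r ∧ (¬(2*a[r] > 5 ∧ 3*r = a[lim + 2] - 8))
Before a[q] := 2*j + 1: mem[r] ≤ 12 ∧ 3*lim ≤ r ∧ (¬(2*store(a, q, 2*j + 1)[r] > 5 ∧ 3*r = store(a, q, 2*j + 1)[lim + 2] - 8))
Before q := lim + 3: mem[r] ≤ 12 ∧ 3*lim ≤ r ∧ (¬(2*store(a, lim + 3, 2*j + 1)[r] > 5 ∧ 3*r = store(a, lim + 3, 2*j + 1)[lim + 2] - 8))
Answer: WP = mem[r] ≤ 12 ∧ 3*lim ≤ r ∧ (¬(2*store(a, lim + 3, 2*j + 1)[r] > 5 ∧ 3*r = store(a, lim + 3, 2*j + 1)[lim + 2] - 8))


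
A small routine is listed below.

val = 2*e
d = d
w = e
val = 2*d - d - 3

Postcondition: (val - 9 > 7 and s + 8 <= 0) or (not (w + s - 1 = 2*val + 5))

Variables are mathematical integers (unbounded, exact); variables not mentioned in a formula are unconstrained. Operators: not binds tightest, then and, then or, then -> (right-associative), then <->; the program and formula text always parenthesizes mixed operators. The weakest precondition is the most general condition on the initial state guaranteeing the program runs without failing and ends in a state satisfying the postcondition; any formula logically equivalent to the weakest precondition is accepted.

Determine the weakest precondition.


Working backward. After the program, the postcondition (val - 9 > 7 and s + 8 <= 0) or (not (w + s - 1 = 2*val + 5)) must hold; in canonical form it is (val > 16 and s <= -8) or (not (s + w = 2*val + 6)).
Before val := 2*d - d - 3: (d > 19 and s <= -8) or (not (s + w = 2*d))
Before w := e: (d > 19 and s <= -8) or (not (e + s = 2*d))
Before d := d: (d > 19 and s <= -8) or (not (e + s = 2*d))
Before val := 2*e: (d > 19 and s <= -8) or (not (e + s = 2*d))
Answer: WP = (d > 19 and s <= -8) or (not (e + s = 2*d))


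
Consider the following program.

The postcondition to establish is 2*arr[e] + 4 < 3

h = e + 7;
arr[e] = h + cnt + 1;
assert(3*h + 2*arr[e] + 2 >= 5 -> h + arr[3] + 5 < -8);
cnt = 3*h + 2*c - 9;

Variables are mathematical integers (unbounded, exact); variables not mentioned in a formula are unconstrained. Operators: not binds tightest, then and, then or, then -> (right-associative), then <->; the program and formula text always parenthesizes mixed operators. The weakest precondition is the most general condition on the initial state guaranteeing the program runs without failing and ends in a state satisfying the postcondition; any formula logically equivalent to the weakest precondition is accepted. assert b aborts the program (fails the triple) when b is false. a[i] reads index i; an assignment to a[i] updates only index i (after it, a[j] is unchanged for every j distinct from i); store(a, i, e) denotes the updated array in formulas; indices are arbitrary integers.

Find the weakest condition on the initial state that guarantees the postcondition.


Working backward. After the program, the postcondition 2*arr[e] + 4 < 3 must hold; in canonical form it is 2*arr[e] < -1.
Before cnt := 3*h + 2*c - 9: 2*arr[e] < -1
Before assert 3*h + 2*arr[e] + 2 >= 5 -> h + arr[3] + 5 < -8: (2*arr[e] + 3*h >= 3 -> arr[3] + h < -13) and 2*arr[e] < -1
Before arr[e] := h + cnt + 1: (2*store(arr, e, cnt + h + 1)[e] + 3*h >= 3 -> store(arr, e, cnt + h + 1)[3] + h < -13) and 2*store(arr, e, cnt + h + 1)[e] < -1
Before h := e + 7: (2*store(arr, e, cnt + e + 8)[e] + 3*e >= -18 -> store(arr, e, cnt + e + 8)[3] + e < -20) and 2*store(arr, e, cnt + e + 8)[e] < -1
Answer: WP = (2*store(arr, e, cnt + e + 8)[e] + 3*e >= -18 -> store(arr, e, cnt + e + 8)[3] + e < -20) and 2*store(arr, e, cnt + e + 8)[e] < -1


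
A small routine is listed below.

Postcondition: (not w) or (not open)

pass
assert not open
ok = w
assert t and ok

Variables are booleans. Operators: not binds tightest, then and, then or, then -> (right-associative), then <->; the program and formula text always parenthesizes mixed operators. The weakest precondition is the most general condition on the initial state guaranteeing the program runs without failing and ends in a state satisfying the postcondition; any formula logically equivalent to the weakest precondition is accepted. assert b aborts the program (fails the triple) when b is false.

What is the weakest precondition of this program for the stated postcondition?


Working backward. After the program, (not w) or (not open) must hold.
Before assert t and ok: t and ok and ((not w) or (not open))
Before ok := w: t and w and ((not w) or (not open))
Before assert not open: (not open) and t and w and ((not w) or (not open))
Before skip: (not open) and t and w and ((not w) or (not open))
Answer: WP = (not open) and t and w and ((not w) or (not open))


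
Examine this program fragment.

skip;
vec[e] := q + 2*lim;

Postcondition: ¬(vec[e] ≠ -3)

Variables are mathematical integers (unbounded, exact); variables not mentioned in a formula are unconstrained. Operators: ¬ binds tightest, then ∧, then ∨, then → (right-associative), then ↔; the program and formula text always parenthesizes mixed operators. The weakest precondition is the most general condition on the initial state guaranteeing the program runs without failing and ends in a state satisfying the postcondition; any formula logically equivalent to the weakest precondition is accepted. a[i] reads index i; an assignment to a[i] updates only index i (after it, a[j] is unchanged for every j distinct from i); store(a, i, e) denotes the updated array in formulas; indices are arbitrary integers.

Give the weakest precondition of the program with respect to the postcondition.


Working backward. After the program, ¬(vec[e] ≠ -3) must hold.
Before vec[e] := q + 2*lim: ¬(store(vec, e, 2*lim + q)[e] ≠ -3)
Before skip: ¬(store(vec, e, 2*lim + q)[e] ≠ -3)
Answer: WP = ¬(store(vec, e, 2*lim + q)[e] ≠ -3)


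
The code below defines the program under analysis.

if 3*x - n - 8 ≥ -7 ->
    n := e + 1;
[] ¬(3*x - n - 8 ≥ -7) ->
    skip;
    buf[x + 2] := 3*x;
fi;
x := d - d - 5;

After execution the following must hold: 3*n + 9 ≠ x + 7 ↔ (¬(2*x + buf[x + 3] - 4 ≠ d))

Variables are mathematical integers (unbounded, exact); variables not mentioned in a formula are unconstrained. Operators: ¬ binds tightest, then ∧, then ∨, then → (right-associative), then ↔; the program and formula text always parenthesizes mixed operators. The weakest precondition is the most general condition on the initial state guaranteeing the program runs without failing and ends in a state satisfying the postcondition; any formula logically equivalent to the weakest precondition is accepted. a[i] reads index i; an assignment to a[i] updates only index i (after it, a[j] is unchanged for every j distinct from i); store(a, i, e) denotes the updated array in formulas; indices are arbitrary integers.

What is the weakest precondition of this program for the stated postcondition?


Working backward. After the program, the postcondition 3*n + 9 ≠ x + 7 ↔ (¬(2*x + buf[x + 3] - 4 ≠ d)) must hold; in canonical form it is 3*n ≠ x - 2 ↔ (¬(buf[x + 3] + 2*x ≠ d + 4)).
Before x := d - d - 5: 3*n ≠ -7 ↔ (¬(buf[-2] ≠ d + 14))
Then branch requires 3*e ≠ -10 ↔ (¬(buf[-2] ≠ d + 14)); else branch requires 3*n ≠ -7 ↔ (¬(store(buf, x + 2, 3*x)[-2] ≠ d + 14)).
Before the if: (3*x ≥ n + 1 → (3*e ≠ -10 ↔ (¬(buf[-2] ≠ d + 14)))) ∧ ((¬(3*x ≥ n + 1)) → (3*n ≠ -7 ↔ (¬(store(buf, x + 2, 3*x)[-2] ≠ d + 14))))
Answer: WP = (3*x ≥ n + 1 → (3*e ≠ -10 ↔ (¬(buf[-2] ≠ d + 14)))) ∧ ((¬(3*x ≥ n + 1)) → (3*n ≠ -7 ↔ (¬(store(buf, x + 2, 3*x)[-2] ≠ d + 14))))


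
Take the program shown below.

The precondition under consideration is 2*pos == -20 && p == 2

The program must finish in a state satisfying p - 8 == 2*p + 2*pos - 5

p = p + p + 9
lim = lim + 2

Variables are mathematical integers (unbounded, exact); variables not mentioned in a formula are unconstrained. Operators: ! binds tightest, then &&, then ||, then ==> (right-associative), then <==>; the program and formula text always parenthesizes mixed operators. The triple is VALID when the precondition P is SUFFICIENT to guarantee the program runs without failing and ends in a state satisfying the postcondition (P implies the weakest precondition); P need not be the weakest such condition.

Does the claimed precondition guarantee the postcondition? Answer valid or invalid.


Working backward. After the program, the postcondition p - 8 == 2*p + 2*pos - 5 must hold; in canonical form it is p + 2*pos == -3.
Before lim := lim + 2: p + 2*pos == -3
Before p := p + p + 9: 2*p + 2*pos == -12
The weakest precondition is 2*p + 2*pos == -12.
Check whether 2*pos == -20 && p == 2 implies it.
Countermodel: at the initial state p = 2, pos = -10, the precondition holds but the weakest precondition fails.
Answer: invalid


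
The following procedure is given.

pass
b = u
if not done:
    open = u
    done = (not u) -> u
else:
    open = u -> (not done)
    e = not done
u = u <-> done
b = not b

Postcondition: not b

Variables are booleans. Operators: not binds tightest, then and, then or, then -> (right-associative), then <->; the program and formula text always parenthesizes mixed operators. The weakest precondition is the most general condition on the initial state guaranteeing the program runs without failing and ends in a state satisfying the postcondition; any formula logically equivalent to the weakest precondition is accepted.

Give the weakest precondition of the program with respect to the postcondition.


Working backward. After the program, not b must hold.
Before b := not b: b
Before u := u <-> done: b
Then branch requires b; else branch requires b.
Before the if: ((not done) -> b) and (done -> b)
Before b := u: ((not done) -> u) and (done -> u)
Before skip: ((not done) -> u) and (done -> u)
Answer: WP = ((not done) -> u) and (done -> u)


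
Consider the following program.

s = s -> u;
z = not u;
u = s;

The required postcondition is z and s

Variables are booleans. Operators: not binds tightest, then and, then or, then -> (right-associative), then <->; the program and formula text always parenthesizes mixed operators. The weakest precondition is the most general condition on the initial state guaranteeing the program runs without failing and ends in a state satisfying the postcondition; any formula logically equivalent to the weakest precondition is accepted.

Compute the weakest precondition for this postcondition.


Working backward. After the program, z and s must hold.
Before u := s: z and s
Before z := not u: (not u) and s
Before s := s -> u: (not u) and (s -> u)
Answer: WP = (not u) and (s -> u)


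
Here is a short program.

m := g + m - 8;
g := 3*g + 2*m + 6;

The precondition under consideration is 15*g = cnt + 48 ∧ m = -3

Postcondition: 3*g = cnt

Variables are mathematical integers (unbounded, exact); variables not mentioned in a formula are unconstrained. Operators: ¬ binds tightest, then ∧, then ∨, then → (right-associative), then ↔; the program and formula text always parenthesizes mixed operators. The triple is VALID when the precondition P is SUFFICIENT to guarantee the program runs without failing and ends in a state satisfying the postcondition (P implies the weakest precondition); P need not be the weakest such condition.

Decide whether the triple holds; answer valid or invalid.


Working backward. After the program, 3*g = cnt must hold.
Before g := 3*g + 2*m + 6: 9*g + 6*m = cnt - 18
Before m := g + m - 8: 15*g + 6*m = cnt + 30
The weakest precondition is 15*g + 6*m = cnt + 30.
Check whether 15*g = cnt + 48 ∧ m = -3 implies it.
Every state satisfying the precondition satisfies the weakest precondition: the implication holds.
Answer: valid
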